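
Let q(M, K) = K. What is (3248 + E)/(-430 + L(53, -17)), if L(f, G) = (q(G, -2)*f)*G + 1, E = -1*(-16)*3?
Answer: 3296/1373 ≈ 2.4006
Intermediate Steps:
E = 48 (E = 16*3 = 48)
L(f, G) = 1 - 2*G*f (L(f, G) = (-2*f)*G + 1 = -2*G*f + 1 = 1 - 2*G*f)
(3248 + E)/(-430 + L(53, -17)) = (3248 + 48)/(-430 + (1 - 2*(-17)*53)) = 3296/(-430 + (1 + 1802)) = 3296/(-430 + 1803) = 3296/1373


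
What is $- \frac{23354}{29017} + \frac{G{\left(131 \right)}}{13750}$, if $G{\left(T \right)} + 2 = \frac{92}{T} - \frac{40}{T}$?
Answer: $- \frac{4207248607}{5226687125} \approx -0.80496$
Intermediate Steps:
$G{\left(T \right)} = -2 + \frac{52}{T}$ ($G{\left(T \right)} = -2 + \left(\frac{92}{T} - \frac{40}{T}\right) = -2 + \frac{52}{T}$)
$- \frac{23354}{29017} + \frac{G{\left(131 \right)}}{13750} = - \frac{23354}{29017} + \frac{-2 + \frac{52}{131}}{13750} = \left(-23354\right) \frac{1}{29017} + \left(-2 + 52 \cdot \frac{1}{131}\right) \frac{1}{13750} = - \frac{23354}{29017} + \left(-2 + \frac{52}{131}\right) \frac{1}{13750} = - \frac{23354}{29017} - \frac{21}{180125} = - \frac{4207248607}{5226687125}$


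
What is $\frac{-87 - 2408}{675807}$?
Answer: $- \frac{2495}{675807} \approx -0.0036919$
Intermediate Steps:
$\frac{-87 - 2408}{675807} = \left(-87 - 2408\right) \frac{1}{675807} = \left(-2495\right) \frac{1}{675807} = - \frac{2495}{675807}$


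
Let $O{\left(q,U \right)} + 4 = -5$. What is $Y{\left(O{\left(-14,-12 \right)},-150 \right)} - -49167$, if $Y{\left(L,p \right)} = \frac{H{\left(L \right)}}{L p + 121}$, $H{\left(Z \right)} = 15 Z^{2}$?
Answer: $\frac{72325872}{1471} \approx 49168.0$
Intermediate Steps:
$O{\left(q,U \right)} = -9$ ($O{\left(q,U \right)} = -4 - 5 = -9$)
$Y{\left(L,p \right)} = \frac{15 L^{2}}{121 + L p}$ ($Y{\left(L,p \right)} = \frac{15 L^{2}}{L p + 121} = \frac{15 L^{2}}{121 + L p}$)
$Y{\left(O{\left(-14,-12 \right)},-150 \right)} - -49167 = \frac{15 \left(-9\right)^{2}}{121 - -1350} - -49167 = 15 \cdot 81 \frac{1}{121 + 1350} + 49167 = 15 \cdot 81 \cdot \frac{1}{1471} + 49167 = \frac{1215}{1471} + 49167 = \frac{72325872}{1471}$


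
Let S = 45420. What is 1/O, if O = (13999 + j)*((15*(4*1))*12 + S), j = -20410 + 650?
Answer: -1/265812540 ≈ -3.7620e-9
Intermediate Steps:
j = -19760
O = -265812540 (O = (13999 - 19760)*((15*(4*1))*12 + 45420) = -5761*((15*4)*12 + 45420) = -5761*(60*12 + 45420) = -5761*(720 + 45420) = -5761*46140 = -265812540)
1/O = 1/(-265812540) = -1/265812540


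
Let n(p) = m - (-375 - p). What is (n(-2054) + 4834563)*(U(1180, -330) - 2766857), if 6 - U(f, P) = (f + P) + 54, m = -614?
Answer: -13374539453850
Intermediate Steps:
n(p) = -239 + p (n(p) = -614 - (-375 - p) = -614 + (375 + p) = -239 + p)
U(f, P) = -48 - P - f (U(f, P) = 6 - ((f + P) + 54) = 6 - ((P + f) + 54) = 6 - (54 + P + f) = 6 + (-54 - P - f) = -48 - P - f)
(n(-2054) + 4834563)*(U(1180, -330) - 2766857) = ((-239 - 2054) + 4834563)*((-48 - 1*(-330) - 1*1180) - 2766857) = (-2293 + 4834563)*((-48 + 330 - 1180) - 2766857) = 4832270*(-898 - 2766857) = 4832270*(-2767755) = -13374539453850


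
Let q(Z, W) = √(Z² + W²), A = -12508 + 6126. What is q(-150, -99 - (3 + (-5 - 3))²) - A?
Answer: 6382 + 2*√9469 ≈ 6576.6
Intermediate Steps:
A = -6382
q(Z, W) = √(W² + Z²)
q(-150, -99 - (3 + (-5 - 3))²) - A = √((-99 - (3 + (-5 - 3))²)² + (-150)²) - 1*(-6382) = √((-99 - (3 - 8)²)² + 22500) + 6382 = √((-99 - 1*(-5)²)² + 22500) + 6382 = √((-99 - 1*25)² + 22500) + 6382 = √((-99 - 25)² + 22500) + 6382 = √((-124)² + 22500) + 6382 = √(15376 + 22500) + 6382 = √37876 + 6382 = 2*√9469 + 6382 = 6382 + 2*√9469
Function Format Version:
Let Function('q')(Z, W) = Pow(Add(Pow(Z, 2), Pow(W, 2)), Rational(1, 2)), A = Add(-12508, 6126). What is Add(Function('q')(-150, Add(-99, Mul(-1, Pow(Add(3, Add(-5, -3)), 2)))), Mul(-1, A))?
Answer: Add(6382, Mul(2, Pow(9469, Rational(1, 2)))) ≈ 6576.6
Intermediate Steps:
A = -6382
Function('q')(Z, W) = Pow(Add(Pow(W, 2), Pow(Z, 2)), Rational(1, 2))
Add(Function('q')(-150, Add(-99, Mul(-1, Pow(Add(3, Add(-5, -3)), 2)))), Mul(-1, A)) = Add(Pow(Add(Pow(Add(-99, Mul(-1, Pow(Add(3, Add(-5, -3)), 2))), 2), Pow(-150, 2)), Rational(1, 2)), Mul(-1, -6382)) = Add(Pow(Add(Pow(Add(-99, Mul(-1, Pow(Add(3, -8), 2))), 2), 22500), Rational(1, 2)), 6382) = Add(Pow(Add(Pow(Add(-99, Mul(-1, Pow(-5, 2))), 2), 22500), Rational(1, 2)), 6382) = Add(Pow(Add(Pow(Add(-99, Mul(-1, 25)), 2), 22500), Rational(1, 2)), 6382) = Add(Pow(Add(Pow(Add(-99, -25), 2), 22500), Rational(1, 2)), 6382) = Add(Pow(Add(Pow(-124, 2), 22500), Rational(1, 2)), 6382) = Add(Pow(Add(15376, 22500), Rational(1, 2)), 6382) = Add(Pow(37876, Rational(1, 2)), 6382) = Add(Mul(2, Pow(9469, Rational(1, 2))), 6382) = Add(6382, Mul(2, Pow(9469, Rational(1, 2))))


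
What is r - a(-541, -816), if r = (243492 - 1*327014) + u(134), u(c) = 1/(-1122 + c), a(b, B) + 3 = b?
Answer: -81982265/988 ≈ -82978.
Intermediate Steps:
a(b, B) = -3 + b
r = -82519737/988 (r = (243492 - 1*327014) + 1/(-1122 + 134) = (243492 - 327014) + 1/(-988) = -83522 - 1/988 = -82519737/988 ≈ -83522.)
r - a(-541, -816) = -82519737/988 - (-3 - 541) = -82519737/988 - 1*(-544) = -82519737/988 + 544 = -81982265/988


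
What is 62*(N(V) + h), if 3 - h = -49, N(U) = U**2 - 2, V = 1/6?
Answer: 55831/18 ≈ 3101.7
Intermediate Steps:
V = 1/6 ≈ 0.16667
N(U) = -2 + U**2
h = 52 (h = 3 - 1*(-49) = 3 + 49 = 52)
62*(N(V) + h) = 62*((-2 + (1/6)**2) + 52) = 62*((-2 + 1/36) + 52) = 62*(-71/36 + 52) = 62*(1801/36) = 55831/18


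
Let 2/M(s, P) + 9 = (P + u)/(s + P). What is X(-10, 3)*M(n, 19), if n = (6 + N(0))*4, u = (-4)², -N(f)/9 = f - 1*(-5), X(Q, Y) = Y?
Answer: -411/634 ≈ -0.64826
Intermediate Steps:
N(f) = -45 - 9*f (N(f) = -9*(f - 1*(-5)) = -9*(f + 5) = -9*(5 + f) = -45 - 9*f)
u = 16
n = -156 (n = (6 + (-45 - 9*0))*4 = (6 + (-45 + 0))*4 = (6 - 45)*4 = -39*4 = -156)
M(s, P) = 2/(-9 + (16 + P)/(P + s)) (M(s, P) = 2/(-9 + (P + 16)/(s + P)) = 2/(-9 + (16 + P)/(P + s)))
X(-10, 3)*M(n, 19) = 3*(2*(-1*19 - 1*(-156))/(-16 + 8*19 + 9*(-156))) = 3*(2*(-19 + 156)/(-16 + 152 - 1404)) = 3*(2*137/(-1268)) = 3*(2*(-1/1268)*137) = 3*(-137/634) = -411/634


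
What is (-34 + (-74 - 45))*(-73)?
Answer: 11169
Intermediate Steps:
(-34 + (-74 - 45))*(-73) = (-34 - 119)*(-73) = -153*(-73) = 11169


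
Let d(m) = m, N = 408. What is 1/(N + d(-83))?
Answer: 1/325 ≈ 0.0030769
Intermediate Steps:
1/(N + d(-83)) = 1/(408 - 83) = 1/325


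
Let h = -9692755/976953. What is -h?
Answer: 9692755/976953 ≈ 9.9214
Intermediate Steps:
h = -9692755/976953 (h = -9692755*1/976953 = -9692755/976953 ≈ -9.9214)
-h = -1*(-9692755/976953) = 9692755/976953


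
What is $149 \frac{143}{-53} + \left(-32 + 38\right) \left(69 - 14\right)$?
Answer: $- \frac{3817}{53} \approx -72.019$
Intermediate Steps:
$149 \frac{143}{-53} + \left(-32 + 38\right) \left(69 - 14\right) = 149 \cdot 143 \left(- \frac{1}{53}\right) + 6 \cdot 55 = 149 \left(- \frac{143}{53}\right) + 330 = - \frac{21307}{53} + 330 = - \frac{3817}{53}$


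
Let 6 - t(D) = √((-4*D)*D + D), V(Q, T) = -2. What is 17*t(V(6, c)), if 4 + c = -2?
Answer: 102 - 51*I*√2 ≈ 102.0 - 72.125*I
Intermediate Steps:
c = -6 (c = -4 - 2 = -6)
t(D) = 6 - √(D - 4*D²) (t(D) = 6 - √((-4*D)*D + D) = 6 - √(-4*D² + D) = 6 - √(D - 4*D²))
17*t(V(6, c)) = 17*(6 - √(-1*(-2)*(-1 + 4*(-2)))) = 17*(6 - √(-1*(-2)*(-1 - 8))) = 17*(6 - √(-1*(-2)*(-9))) = 17*(6 - √(-18)) = 17*(6 - 3*I*√2) = 102 - 51*I*√2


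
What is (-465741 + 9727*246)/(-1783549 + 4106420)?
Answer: 1927101/2322871 ≈ 0.82962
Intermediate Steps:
(-465741 + 9727*246)/(-1783549 + 4106420) = (-465741 + 2392842)/2322871 = 1927101*(1/2322871) = 1927101/2322871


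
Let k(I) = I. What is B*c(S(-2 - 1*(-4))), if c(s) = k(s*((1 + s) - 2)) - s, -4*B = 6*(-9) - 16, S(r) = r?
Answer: 0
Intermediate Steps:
B = 35/2 (B = -(6*(-9) - 16)/4 = -(-54 - 16)/4 = -¼*(-70) = 35/2 ≈ 17.500)
c(s) = -s + s*(-1 + s) (c(s) = s*((1 + s) - 2) - s = s*(-1 + s) - s = -s + s*(-1 + s))
B*c(S(-2 - 1*(-4))) = 35*((-2 - 1*(-4))*(-2 + (-2 - 1*(-4))))/2 = 35*((-2 + 4)*(-2 + (-2 + 4)))/2 = 35*(2*(-2 + 2))/2 = 35*(2*0)/2 = (35/2)*0 = 0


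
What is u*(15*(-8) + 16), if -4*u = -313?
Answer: -8138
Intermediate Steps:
u = 313/4 (u = -¼*(-313) = 313/4 ≈ 78.250)
u*(15*(-8) + 16) = 313*(15*(-8) + 16)/4 = 313*(-120 + 16)/4 = (313/4)*(-104) = -8138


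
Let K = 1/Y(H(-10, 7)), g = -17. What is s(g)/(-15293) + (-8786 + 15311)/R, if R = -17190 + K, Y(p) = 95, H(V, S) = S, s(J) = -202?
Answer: -9149872477/24974218357 ≈ -0.36637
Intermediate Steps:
K = 1/95 ≈ 0.010526
R = -1633049/95 (R = -17190 + 1/95 = -1633049/95 ≈ -17190.)
s(g)/(-15293) + (-8786 + 15311)/R = -202/(-15293) + (-8786 + 15311)/(-1633049/95) = -202*(-1/15293) + 6525*(-95/1633049) = 202/15293 - 619875/1633049 = -9149872477/24974218357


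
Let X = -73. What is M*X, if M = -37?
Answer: 2701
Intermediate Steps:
M*X = -37*(-73) = 2701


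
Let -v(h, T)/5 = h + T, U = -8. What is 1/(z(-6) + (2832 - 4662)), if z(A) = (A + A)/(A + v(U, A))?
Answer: -16/29283 ≈ -0.00054639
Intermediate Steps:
v(h, T) = -5*T - 5*h (v(h, T) = -5*(h + T) = -5*(T + h) = -5*T - 5*h)
z(A) = 2*A/(40 - 4*A) (z(A) = (A + A)/(A + (-5*A - 5*(-8))) = (2*A)/(A + (-5*A + 40)) = (2*A)/(A + (40 - 5*A)) = (2*A)/(40 - 4*A) = 2*A/(40 - 4*A))
1/(z(-6) + (2832 - 4662)) = 1/(-1*(-6)/(-20 + 2*(-6)) + (2832 - 4662)) = 1/(-1*(-6)/(-20 - 12) - 1830) = 1/(-1*(-6)/(-32) - 1830) = 1/(-1*(-6)*(-1/32) - 1830) = 1/(-3/16 - 1830) = 1/(-29283/16) = -16/29283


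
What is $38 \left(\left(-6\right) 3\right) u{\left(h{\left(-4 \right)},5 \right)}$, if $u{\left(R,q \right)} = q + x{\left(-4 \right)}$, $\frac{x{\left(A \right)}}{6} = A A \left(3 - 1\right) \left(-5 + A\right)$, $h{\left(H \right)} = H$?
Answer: $1178532$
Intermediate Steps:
$x{\left(A \right)} = 6 A^{2} \left(-10 + 2 A\right)$ ($x{\left(A \right)} = 6 A A \left(3 - 1\right) \left(-5 + A\right) = 6 A^{2} \cdot 2 \left(-5 + A\right) = 6 A^{2} \left(-10 + 2 A\right)$)
$u{\left(R,q \right)} = -1728 + q$ ($u{\left(R,q \right)} = q + 12 \left(-4\right)^{2} \left(-5 - 4\right) = q + 12 \cdot 16 \left(-9\right) = q - 1728 = -1728 + q$)
$38 \left(\left(-6\right) 3\right) u{\left(h{\left(-4 \right)},5 \right)} = 38 \left(\left(-6\right) 3\right) \left(-1728 + 5\right) = 38 \left(-18\right) \left(-1723\right) = \left(-684\right) \left(-1723\right) = 1178532$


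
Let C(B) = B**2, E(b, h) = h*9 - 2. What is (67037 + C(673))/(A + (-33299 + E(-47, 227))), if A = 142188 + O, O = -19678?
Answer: 259983/45626 ≈ 5.6981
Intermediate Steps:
E(b, h) = -2 + 9*h (E(b, h) = 9*h - 2 = -2 + 9*h)
A = 122510 (A = 142188 - 19678 = 122510)
(67037 + C(673))/(A + (-33299 + E(-47, 227))) = (67037 + 673**2)/(122510 + (-33299 + (-2 + 9*227))) = (67037 + 452929)/(122510 + (-33299 + (-2 + 2043))) = 519966/(122510 + (-33299 + 2041)) = 519966/(122510 - 31258) = 519966/91252 = 519966*(1/91252) = 259983/45626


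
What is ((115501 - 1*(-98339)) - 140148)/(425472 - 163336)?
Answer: 18423/65534 ≈ 0.28112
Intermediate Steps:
((115501 - 1*(-98339)) - 140148)/(425472 - 163336) = ((115501 + 98339) - 140148)/262136 = (213840 - 140148)*(1/262136) = 73692*(1/262136) = 18423/65534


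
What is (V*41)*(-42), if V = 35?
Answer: -60270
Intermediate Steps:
(V*41)*(-42) = (35*41)*(-42) = 1435*(-42) = -60270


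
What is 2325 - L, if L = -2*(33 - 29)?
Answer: 2333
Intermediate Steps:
L = -8 (L = -2*4 = -8)
2325 - L = 2325 - 1*(-8) = 2325 + 8 = 2333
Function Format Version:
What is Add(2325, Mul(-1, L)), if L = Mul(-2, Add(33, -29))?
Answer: 2333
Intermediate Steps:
L = -8 (L = Mul(-2, 4) = -8)
Add(2325, Mul(-1, L)) = Add(2325, Mul(-1, -8)) = Add(2325, 8) = 2333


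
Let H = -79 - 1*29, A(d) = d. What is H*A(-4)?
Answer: 432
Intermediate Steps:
H = -108 (H = -79 - 29 = -108)
H*A(-4) = -108*(-4) = 432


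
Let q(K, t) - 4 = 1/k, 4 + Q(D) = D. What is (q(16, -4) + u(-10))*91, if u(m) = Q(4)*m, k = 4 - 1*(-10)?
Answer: 741/2 ≈ 370.50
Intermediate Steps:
k = 14 (k = 4 + 10 = 14)
Q(D) = -4 + D
q(K, t) = 57/14 (q(K, t) = 4 + 1/14 = 57/14)
u(m) = 0 (u(m) = (-4 + 4)*m = 0*m = 0)
(q(16, -4) + u(-10))*91 = (57/14 + 0)*91 = (57/14)*91 = 741/2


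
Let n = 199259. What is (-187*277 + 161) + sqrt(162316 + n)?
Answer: -51638 + 15*sqrt(1607) ≈ -51037.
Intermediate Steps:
(-187*277 + 161) + sqrt(162316 + n) = (-187*277 + 161) + sqrt(162316 + 199259) = (-51799 + 161) + sqrt(361575) = -51638 + 15*sqrt(1607)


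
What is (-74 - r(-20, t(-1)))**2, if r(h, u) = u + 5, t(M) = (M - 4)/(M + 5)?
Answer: 96721/16 ≈ 6045.1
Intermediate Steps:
t(M) = (-4 + M)/(5 + M)
r(h, u) = 5 + u
(-74 - r(-20, t(-1)))**2 = (-74 - (5 + (-4 - 1)/(5 - 1)))**2 = (-74 - (5 - 5/4))**2 = (-74 - 1*15/4)**2 = (-74 - 15/4)**2 = (-311/4)**2 = 96721/16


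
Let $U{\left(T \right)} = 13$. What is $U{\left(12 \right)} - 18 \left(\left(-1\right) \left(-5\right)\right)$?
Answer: $-77$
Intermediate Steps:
$U{\left(12 \right)} - 18 \left(\left(-1\right) \left(-5\right)\right) = 13 - 18 \left(\left(-1\right) \left(-5\right)\right) = 13 - 90 = -77$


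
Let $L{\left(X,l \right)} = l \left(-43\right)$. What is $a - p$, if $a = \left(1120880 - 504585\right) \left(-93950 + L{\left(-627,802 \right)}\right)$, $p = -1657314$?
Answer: $-79152807306$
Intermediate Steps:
$L{\left(X,l \right)} = - 43 l$
$a = -79154464620$ ($a = \left(1120880 - 504585\right) \left(-93950 - 34486\right) = 616295 \left(-93950 - 34486\right) = 616295 \left(-128436\right) = -79154464620$)
$a - p = -79154464620 - -1657314 = -79154464620 + 1657314 = -79152807306$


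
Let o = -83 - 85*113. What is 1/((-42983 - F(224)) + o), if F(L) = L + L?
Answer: -1/53119 ≈ -1.8826e-5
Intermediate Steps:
o = -9688 (o = -83 - 9605 = -9688)
F(L) = 2*L
1/((-42983 - F(224)) + o) = 1/((-42983 - 2*224) - 9688) = 1/((-42983 - 1*448) - 9688) = 1/((-42983 - 448) - 9688) = 1/(-43431 - 9688) = 1/(-53119) = -1/53119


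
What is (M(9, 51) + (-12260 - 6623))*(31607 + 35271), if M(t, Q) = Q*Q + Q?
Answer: -1085496818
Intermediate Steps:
M(t, Q) = Q + Q² (M(t, Q) = Q² + Q = Q + Q²)
(M(9, 51) + (-12260 - 6623))*(31607 + 35271) = (51*(1 + 51) + (-12260 - 6623))*(31607 + 35271) = (51*52 - 18883)*66878 = (2652 - 18883)*66878 = -16231*66878 = -1085496818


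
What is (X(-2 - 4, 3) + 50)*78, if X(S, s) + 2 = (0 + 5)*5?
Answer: 5694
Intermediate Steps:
X(S, s) = 23 (X(S, s) = -2 + (0 + 5)*5 = -2 + 5*5 = -2 + 25 = 23)
(X(-2 - 4, 3) + 50)*78 = (23 + 50)*78 = 73*78 = 5694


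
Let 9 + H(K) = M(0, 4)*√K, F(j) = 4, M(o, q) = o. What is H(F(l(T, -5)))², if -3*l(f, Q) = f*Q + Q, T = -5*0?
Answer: 81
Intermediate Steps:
T = 0
l(f, Q) = -Q/3 - Q*f/3 (l(f, Q) = -(f*Q + Q)/3 = -(Q*f + Q)/3 = -(Q + Q*f)/3 = -Q/3 - Q*f/3)
H(K) = -9 (H(K) = -9 + 0*√K = -9 + 0 = -9)
H(F(l(T, -5)))² = (-9)² = 81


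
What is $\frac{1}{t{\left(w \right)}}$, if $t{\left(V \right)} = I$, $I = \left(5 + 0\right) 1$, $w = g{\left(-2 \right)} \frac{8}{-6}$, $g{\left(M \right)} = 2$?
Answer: $\frac{1}{5} \approx 0.2$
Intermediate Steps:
$w = - \frac{8}{3}$ ($w = 2 \frac{8}{-6} = 2 \cdot 8 \left(- \frac{1}{6}\right) = 2 \left(- \frac{4}{3}\right) = - \frac{8}{3} \approx -2.6667$)
$I = 5$ ($I = 5 \cdot 1 = 5$)
$t{\left(V \right)} = 5$
$\frac{1}{t{\left(w \right)}} = \frac{1}{5}$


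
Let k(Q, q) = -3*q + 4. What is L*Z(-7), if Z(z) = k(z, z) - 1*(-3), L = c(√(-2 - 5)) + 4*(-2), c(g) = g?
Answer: -224 + 28*I*√7 ≈ -224.0 + 74.081*I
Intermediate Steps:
k(Q, q) = 4 - 3*q
L = -8 + I*√7 (L = √(-2 - 5) + 4*(-2) = √(-7) - 8 = I*√7 - 8 = -8 + I*√7 ≈ -8.0 + 2.6458*I)
Z(z) = 7 - 3*z (Z(z) = (4 - 3*z) - 1*(-3) = (4 - 3*z) + 3 = 7 - 3*z)
L*Z(-7) = (-8 + I*√7)*(7 - 3*(-7)) = (-8 + I*√7)*(7 + 21) = (-8 + I*√7)*28 = -224 + 28*I*√7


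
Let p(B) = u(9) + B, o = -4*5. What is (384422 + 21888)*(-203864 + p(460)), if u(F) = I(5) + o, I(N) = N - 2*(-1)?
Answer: -82650361270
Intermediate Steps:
I(N) = 2 + N (I(N) = N + 2 = 2 + N)
o = -20
u(F) = -13 (u(F) = (2 + 5) - 20 = 7 - 20 = -13)
p(B) = -13 + B
(384422 + 21888)*(-203864 + p(460)) = (384422 + 21888)*(-203864 + (-13 + 460)) = 406310*(-203864 + 447) = 406310*(-203417) = -82650361270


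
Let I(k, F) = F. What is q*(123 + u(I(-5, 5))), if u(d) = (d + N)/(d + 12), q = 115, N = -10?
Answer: 239890/17 ≈ 14111.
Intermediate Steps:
u(d) = (-10 + d)/(12 + d) (u(d) = (d - 10)/(d + 12) = (-10 + d)/(12 + d))
q*(123 + u(I(-5, 5))) = 115*(123 + (-10 + 5)/(12 + 5)) = 115*(123 - 5/17) = 115*(2086/17) = 239890/17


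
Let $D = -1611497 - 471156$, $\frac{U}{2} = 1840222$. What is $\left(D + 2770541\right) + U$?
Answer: $4368332$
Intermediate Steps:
$U = 3680444$ ($U = 2 \cdot 1840222 = 3680444$)
$D = -2082653$
$\left(D + 2770541\right) + U = \left(-2082653 + 2770541\right) + 3680444 = 687888 + 3680444 = 4368332$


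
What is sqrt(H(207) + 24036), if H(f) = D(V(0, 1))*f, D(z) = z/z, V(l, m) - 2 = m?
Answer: sqrt(24243) ≈ 155.70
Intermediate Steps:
V(l, m) = 2 + m
D(z) = 1
H(f) = f (H(f) = 1*f = f)
sqrt(H(207) + 24036) = sqrt(207 + 24036) = sqrt(24243)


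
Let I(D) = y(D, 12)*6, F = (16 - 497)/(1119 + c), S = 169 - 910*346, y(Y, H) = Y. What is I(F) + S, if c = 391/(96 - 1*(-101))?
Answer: -34747520418/110417 ≈ -3.1469e+5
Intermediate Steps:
c = 391/197 (c = 391/(96 + 101) = 391/197 ≈ 1.9848)
S = -314691 (S = 169 - 314860 = -314691)
F = -94757/220834 (F = (16 - 497)/(1119 + 391/197) = -481/220834/197 = -481*197/220834 = -94757/220834 ≈ -0.42909)
I(D) = 6*D (I(D) = D*6 = 6*D)
I(F) + S = 6*(-94757/220834) - 314691 = -284271/110417 - 314691 = -34747520418/110417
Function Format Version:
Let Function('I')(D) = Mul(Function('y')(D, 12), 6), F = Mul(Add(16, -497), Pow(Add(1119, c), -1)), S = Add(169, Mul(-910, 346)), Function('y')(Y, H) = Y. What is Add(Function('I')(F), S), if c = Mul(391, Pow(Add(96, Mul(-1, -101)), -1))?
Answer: Rational(-34747520418, 110417) ≈ -3.1469e+5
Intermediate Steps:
c = Rational(391, 197) (c = Mul(391, Pow(Add(96, 101), -1)) = Mul(391, Pow(197, -1)) = Mul(391, Rational(1, 197)) = Rational(391, 197) ≈ 1.9848)
S = -314691 (S = Add(169, -314860) = -314691)
F = Rational(-94757, 220834) (F = Mul(Add(16, -497), Pow(Add(1119, Rational(391, 197)), -1)) = Mul(-481, Pow(Rational(220834, 197), -1)) = Mul(-481, Rational(197, 220834)) = Rational(-94757, 220834) ≈ -0.42909)
Function('I')(D) = Mul(6, D) (Function('I')(D) = Mul(D, 6) = Mul(6, D))
Add(Function('I')(F), S) = Add(Mul(6, Rational(-94757, 220834)), -314691) = Add(Rational(-284271, 110417), -314691) = Rational(-34747520418, 110417)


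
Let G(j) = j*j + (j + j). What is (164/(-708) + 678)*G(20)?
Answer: 52784600/177 ≈ 2.9822e+5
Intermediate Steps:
G(j) = j² + 2*j
(164/(-708) + 678)*G(20) = (164/(-708) + 678)*(20*(2 + 20)) = (164*(-1/708) + 678)*(20*22) = (-41/177 + 678)*440 = (119965/177)*440 = 52784600/177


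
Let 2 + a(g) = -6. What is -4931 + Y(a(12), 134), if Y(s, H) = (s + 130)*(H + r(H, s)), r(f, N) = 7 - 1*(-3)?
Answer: 12637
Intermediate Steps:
r(f, N) = 10 (r(f, N) = 7 + 3 = 10)
a(g) = -8 (a(g) = -2 - 6 = -8)
Y(s, H) = (10 + H)*(130 + s) (Y(s, H) = (s + 130)*(H + 10) = (130 + s)*(10 + H) = (10 + H)*(130 + s))
-4931 + Y(a(12), 134) = -4931 + (1300 + 10*(-8) + 130*134 + 134*(-8)) = -4931 + (1300 - 80 + 17420 - 1072) = -4931 + 17568 = 12637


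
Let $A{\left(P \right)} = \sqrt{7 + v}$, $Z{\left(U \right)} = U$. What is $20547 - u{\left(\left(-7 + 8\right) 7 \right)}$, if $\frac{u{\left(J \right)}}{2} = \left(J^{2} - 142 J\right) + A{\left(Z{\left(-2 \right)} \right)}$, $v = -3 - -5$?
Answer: $22431$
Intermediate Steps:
$v = 2$ ($v = -3 + 5 = 2$)
$A{\left(P \right)} = 3$ ($A{\left(P \right)} = \sqrt{7 + 2} = \sqrt{9} = 3$)
$u{\left(J \right)} = 6 - 284 J + 2 J^{2}$ ($u{\left(J \right)} = 2 \left(\left(J^{2} - 142 J\right) + 3\right) = 2 \left(3 + J^{2} - 142 J\right) = 6 - 284 J + 2 J^{2}$)
$20547 - u{\left(\left(-7 + 8\right) 7 \right)} = 20547 - \left(6 - 284 \left(-7 + 8\right) 7 + 2 \left(\left(-7 + 8\right) 7\right)^{2}\right) = 20547 - \left(6 - 284 \cdot 1 \cdot 7 + 2 \left(1 \cdot 7\right)^{2}\right) = 20547 - \left(6 - 1988 + 2 \cdot 7^{2}\right) = 20547 - \left(6 - 1988 + 2 \cdot 49\right) = 20547 - \left(6 - 1988 + 98\right) = 20547 - -1884 = 20547 + 1884 = 22431$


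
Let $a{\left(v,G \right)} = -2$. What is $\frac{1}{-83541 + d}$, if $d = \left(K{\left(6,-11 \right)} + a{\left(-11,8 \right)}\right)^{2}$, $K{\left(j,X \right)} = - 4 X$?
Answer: $- \frac{1}{81777} \approx -1.2228 \cdot 10^{-5}$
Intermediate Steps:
$d = 1764$ ($d = \left(\left(-4\right) \left(-11\right) - 2\right)^{2} = \left(44 - 2\right)^{2} = 42^{2} = 1764$)
$\frac{1}{-83541 + d} = \frac{1}{-83541 + 1764} = \frac{1}{-81777} = - \frac{1}{81777}$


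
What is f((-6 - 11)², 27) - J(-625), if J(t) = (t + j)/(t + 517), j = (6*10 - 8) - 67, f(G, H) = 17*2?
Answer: 758/27 ≈ 28.074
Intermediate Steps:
f(G, H) = 34
j = -15 (j = (60 - 8) - 67 = 52 - 67 = -15)
J(t) = (-15 + t)/(517 + t) (J(t) = (t - 15)/(t + 517) = (-15 + t)/(517 + t))
f((-6 - 11)², 27) - J(-625) = 34 - (-15 - 625)/(517 - 625) = 34 - (-640)/(-108) = 34 - (-1)*(-640)/108 = 34 - 1*160/27 = 34 - 160/27 = 758/27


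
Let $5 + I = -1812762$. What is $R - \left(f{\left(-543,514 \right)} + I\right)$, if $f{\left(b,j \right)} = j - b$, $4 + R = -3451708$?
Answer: $-1640002$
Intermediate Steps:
$R = -3451712$ ($R = -4 - 3451708 = -3451712$)
$I = -1812767$ ($I = -5 - 1812762 = -1812767$)
$R - \left(f{\left(-543,514 \right)} + I\right) = -3451712 - \left(\left(514 - -543\right) - 1812767\right) = -3451712 - \left(\left(514 + 543\right) - 1812767\right) = -3451712 - \left(1057 - 1812767\right) = -3451712 - -1811710 = -3451712 + 1811710 = -1640002$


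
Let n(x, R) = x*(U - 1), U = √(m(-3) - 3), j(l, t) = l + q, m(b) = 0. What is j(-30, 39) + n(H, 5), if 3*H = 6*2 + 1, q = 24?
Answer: -31/3 + 13*I*√3/3 ≈ -10.333 + 7.5056*I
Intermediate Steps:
H = 13/3 (H = (6*2 + 1)/3 = (12 + 1)/3 = (⅓)*13 = 13/3 ≈ 4.3333)
j(l, t) = 24 + l (j(l, t) = l + 24 = 24 + l)
U = I*√3 (U = √(0 - 3) = √(-3) = I*√3 ≈ 1.732*I)
n(x, R) = x*(-1 + I*√3) (n(x, R) = x*(I*√3 - 1) = x*(-1 + I*√3))
j(-30, 39) + n(H, 5) = (24 - 30) + 13*(-1 + I*√3)/3 = -6 + (-13/3 + 13*I*√3/3) = -31/3 + 13*I*√3/3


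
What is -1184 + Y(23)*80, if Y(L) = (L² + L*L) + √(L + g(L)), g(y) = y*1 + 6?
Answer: 83456 + 160*√13 ≈ 84033.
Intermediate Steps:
g(y) = 6 + y (g(y) = y + 6 = 6 + y)
Y(L) = √(6 + 2*L) + 2*L² (Y(L) = (L² + L*L) + √(L + (6 + L)) = (L² + L²) + √(6 + 2*L) = 2*L² + √(6 + 2*L) = √(6 + 2*L) + 2*L²)
-1184 + Y(23)*80 = -1184 + (√(6 + 2*23) + 2*23²)*80 = -1184 + (√(6 + 46) + 2*529)*80 = -1184 + (√52 + 1058)*80 = -1184 + (2*√13 + 1058)*80 = -1184 + (1058 + 2*√13)*80 = -1184 + (84640 + 160*√13) = 83456 + 160*√13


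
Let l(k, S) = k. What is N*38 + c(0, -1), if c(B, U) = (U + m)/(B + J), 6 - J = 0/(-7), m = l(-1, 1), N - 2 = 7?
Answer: 1025/3 ≈ 341.67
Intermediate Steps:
N = 9 (N = 2 + 7 = 9)
m = -1
J = 6 (J = 6 - 0/(-7) = 6 - 0*(-1)/7 = 6 - 1*0 = 6 + 0 = 6)
c(B, U) = (-1 + U)/(6 + B) (c(B, U) = (U - 1)/(B + 6) = (-1 + U)/(6 + B))
N*38 + c(0, -1) = 9*38 + (-1 - 1)/(6 + 0) = 342 - 2/6 = 342 + (⅙)*(-2) = 342 - ⅓ = 1025/3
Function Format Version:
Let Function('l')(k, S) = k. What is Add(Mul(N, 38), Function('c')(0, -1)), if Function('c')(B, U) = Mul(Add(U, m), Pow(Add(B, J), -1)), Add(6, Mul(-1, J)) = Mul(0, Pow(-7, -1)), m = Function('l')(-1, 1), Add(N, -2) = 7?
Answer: Rational(1025, 3) ≈ 341.67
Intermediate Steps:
N = 9 (N = Add(2, 7) = 9)
m = -1
J = 6 (J = Add(6, Mul(-1, Mul(0, Pow(-7, -1)))) = Add(6, Mul(-1, Mul(0, Rational(-1, 7)))) = Add(6, Mul(-1, 0)) = Add(6, 0) = 6)
Function('c')(B, U) = Mul(Pow(Add(6, B), -1), Add(-1, U)) (Function('c')(B, U) = Mul(Add(U, -1), Pow(Add(B, 6), -1)) = Mul(Add(-1, U), Pow(Add(6, B), -1)) = Mul(Pow(Add(6, B), -1), Add(-1, U)))
Add(Mul(N, 38), Function('c')(0, -1)) = Add(Mul(9, 38), Mul(Pow(Add(6, 0), -1), Add(-1, -1))) = Add(342, Mul(Pow(6, -1), -2)) = Add(342, Mul(Rational(1, 6), -2)) = Add(342, Rational(-1, 3)) = Rational(1025, 3)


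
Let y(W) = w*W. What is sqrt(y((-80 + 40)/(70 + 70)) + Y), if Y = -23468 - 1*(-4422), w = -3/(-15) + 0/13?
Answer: 6*I*sqrt(648095)/35 ≈ 138.01*I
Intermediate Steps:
w = 1/5 (w = -3*(-1/15) + 0*(1/13) = 1/5 + 0 = 1/5 ≈ 0.20000)
Y = -19046 (Y = -23468 + 4422 = -19046)
y(W) = W/5
sqrt(y((-80 + 40)/(70 + 70)) + Y) = sqrt(((-80 + 40)/(70 + 70))/5 - 19046) = sqrt((-40/140)/5 - 19046) = sqrt((-40*1/140)/5 - 19046) = sqrt((1/5)*(-2/7) - 19046) = sqrt(-2/35 - 19046) = sqrt(-666612/35) = 6*I*sqrt(648095)/35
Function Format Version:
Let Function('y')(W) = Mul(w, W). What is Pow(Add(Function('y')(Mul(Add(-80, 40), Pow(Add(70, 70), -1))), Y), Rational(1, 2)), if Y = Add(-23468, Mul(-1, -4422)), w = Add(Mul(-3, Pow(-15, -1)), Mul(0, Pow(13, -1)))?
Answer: Mul(Rational(6, 35), I, Pow(648095, Rational(1, 2))) ≈ Mul(138.01, I)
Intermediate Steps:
w = Rational(1, 5) (w = Add(Mul(-3, Rational(-1, 15)), Mul(0, Rational(1, 13))) = Add(Rational(1, 5), 0) = Rational(1, 5) ≈ 0.20000)
Y = -19046 (Y = Add(-23468, 4422) = -19046)
Function('y')(W) = Mul(Rational(1, 5), W)
Pow(Add(Function('y')(Mul(Add(-80, 40), Pow(Add(70, 70), -1))), Y), Rational(1, 2)) = Pow(Add(Mul(Rational(1, 5), Mul(Add(-80, 40), Pow(Add(70, 70), -1))), -19046), Rational(1, 2)) = Pow(Add(Mul(Rational(1, 5), Mul(-40, Pow(140, -1))), -19046), Rational(1, 2)) = Pow(Add(Mul(Rational(1, 5), Mul(-40, Rational(1, 140))), -19046), Rational(1, 2)) = Pow(Add(Mul(Rational(1, 5), Rational(-2, 7)), -19046), Rational(1, 2)) = Pow(Add(Rational(-2, 35), -19046), Rational(1, 2)) = Pow(Rational(-666612, 35), Rational(1, 2)) = Mul(Rational(6, 35), I, Pow(648095, Rational(1, 2)))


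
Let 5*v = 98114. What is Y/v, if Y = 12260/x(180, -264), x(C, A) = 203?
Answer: 30650/9958571 ≈ 0.0030777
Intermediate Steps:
v = 98114/5 (v = (⅕)*98114 = 98114/5 ≈ 19623.)
Y = 12260/203 ≈ 60.394
Y/v = 12260/(203*(98114/5)) = (12260/203)*(5/98114) = 30650/9958571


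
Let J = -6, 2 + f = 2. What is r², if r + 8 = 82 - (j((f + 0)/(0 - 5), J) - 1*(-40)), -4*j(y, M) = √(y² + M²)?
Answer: 5041/4 ≈ 1260.3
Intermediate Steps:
f = 0 (f = -2 + 2 = 0)
j(y, M) = -√(M² + y²)/4 (j(y, M) = -√(y² + M²)/4 = -√(M² + y²)/4)
r = 71/2 (r = -8 + (82 - (-√((-6)² + ((0 + 0)/(0 - 5))²)/4 - 1*(-40))) = -8 + (82 - (-√(36 + (0/(-5))²)/4 + 40)) = -8 + (82 - (-√(36 + (0*(-⅕))²)/4 + 40)) = -8 + (82 - (-√(36 + 0²)/4 + 40)) = -8 + (82 - (-√(36 + 0)/4 + 40)) = -8 + (82 - (-√36/4 + 40)) = -8 + (82 - (-¼*6 + 40)) = -8 + (82 - (-3/2 + 40)) = -8 + (82 - 1*77/2) = -8 + (82 - 77/2) = -8 + 87/2 = 71/2 ≈ 35.500)
r² = (71/2)² = 5041/4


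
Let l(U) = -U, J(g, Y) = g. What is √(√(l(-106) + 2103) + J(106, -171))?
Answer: 3*√17 ≈ 12.369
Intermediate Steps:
√(√(l(-106) + 2103) + J(106, -171)) = √(√(-1*(-106) + 2103) + 106) = √(√(106 + 2103) + 106) = √(√2209 + 106) = √(47 + 106) = √153 = 3*√17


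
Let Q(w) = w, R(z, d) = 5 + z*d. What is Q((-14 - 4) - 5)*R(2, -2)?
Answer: -23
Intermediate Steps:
R(z, d) = 5 + d*z
Q((-14 - 4) - 5)*R(2, -2) = ((-14 - 4) - 5)*(5 - 2*2) = (-18 - 5)*(5 - 4) = -23*1 = -23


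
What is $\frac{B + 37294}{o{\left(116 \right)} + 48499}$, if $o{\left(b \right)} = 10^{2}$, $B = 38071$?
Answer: $\frac{75365}{48599} \approx 1.5508$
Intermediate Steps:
$o{\left(b \right)} = 100$
$\frac{B + 37294}{o{\left(116 \right)} + 48499} = \frac{38071 + 37294}{100 + 48499} = \frac{75365}{48599}$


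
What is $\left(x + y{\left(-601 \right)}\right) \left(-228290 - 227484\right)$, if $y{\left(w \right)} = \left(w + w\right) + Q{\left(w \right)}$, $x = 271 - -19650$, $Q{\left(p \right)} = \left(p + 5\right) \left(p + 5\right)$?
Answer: $-170429850690$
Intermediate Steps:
$Q{\left(p \right)} = \left(5 + p\right)^{2}$ ($Q{\left(p \right)} = \left(5 + p\right) \left(5 + p\right) = \left(5 + p\right)^{2}$)
$x = 19921$ ($x = 271 + 19650 = 19921$)
$y{\left(w \right)} = \left(5 + w\right)^{2} + 2 w$ ($y{\left(w \right)} = \left(w + w\right) + \left(5 + w\right)^{2} = 2 w + \left(5 + w\right)^{2} = \left(5 + w\right)^{2} + 2 w$)
$\left(x + y{\left(-601 \right)}\right) \left(-228290 - 227484\right) = \left(19921 + \left(\left(5 - 601\right)^{2} + 2 \left(-601\right)\right)\right) \left(-228290 - 227484\right) = \left(19921 - \left(1202 - \left(-596\right)^{2}\right)\right) \left(-455774\right) = \left(19921 + \left(355216 - 1202\right)\right) \left(-455774\right) = \left(19921 + 354014\right) \left(-455774\right) = 373935 \left(-455774\right) = -170429850690$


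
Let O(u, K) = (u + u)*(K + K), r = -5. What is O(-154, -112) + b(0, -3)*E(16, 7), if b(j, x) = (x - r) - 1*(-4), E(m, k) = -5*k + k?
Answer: 68824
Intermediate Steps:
E(m, k) = -4*k
O(u, K) = 4*K*u (O(u, K) = (2*u)*(2*K) = 4*K*u)
b(j, x) = 9 + x (b(j, x) = (x - 1*(-5)) - 1*(-4) = (x + 5) + 4 = (5 + x) + 4 = 9 + x)
O(-154, -112) + b(0, -3)*E(16, 7) = 4*(-112)*(-154) + (9 - 3)*(-4*7) = 68992 + 6*(-28) = 68992 - 168 = 68824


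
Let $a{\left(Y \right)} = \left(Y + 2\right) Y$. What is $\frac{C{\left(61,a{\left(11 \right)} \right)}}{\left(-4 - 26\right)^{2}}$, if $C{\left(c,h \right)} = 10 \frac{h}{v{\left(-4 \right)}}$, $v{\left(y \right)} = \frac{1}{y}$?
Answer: $- \frac{286}{45} \approx -6.3556$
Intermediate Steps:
$a{\left(Y \right)} = Y \left(2 + Y\right)$ ($a{\left(Y \right)} = \left(2 + Y\right) Y = Y \left(2 + Y\right)$)
$C{\left(c,h \right)} = - 40 h$ ($C{\left(c,h \right)} = 10 \frac{h}{\frac{1}{-4}} = 10 \frac{h}{- \frac{1}{4}} = 10 h \left(-4\right) = 10 \left(- 4 h\right) = - 40 h$)
$\frac{C{\left(61,a{\left(11 \right)} \right)}}{\left(-4 - 26\right)^{2}} = \frac{\left(-40\right) 11 \left(2 + 11\right)}{\left(-4 - 26\right)^{2}} = \frac{\left(-40\right) 11 \cdot 13}{\left(-30\right)^{2}} = \frac{\left(-40\right) 143}{900} = \left(-5720\right) \frac{1}{900} = - \frac{286}{45}$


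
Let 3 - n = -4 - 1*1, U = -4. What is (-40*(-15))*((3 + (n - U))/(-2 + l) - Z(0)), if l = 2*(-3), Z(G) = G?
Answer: -1125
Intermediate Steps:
n = 8 (n = 3 - (-4 - 1*1) = 3 - (-4 - 1) = 3 - 1*(-5) = 3 + 5 = 8)
l = -6
(-40*(-15))*((3 + (n - U))/(-2 + l) - Z(0)) = (-40*(-15))*((3 + (8 - 1*(-4)))/(-2 - 6) - 1*0) = 600*((3 + (8 + 4))/(-8) + 0) = 600*((3 + 12)*(-1/8) + 0) = 600*(15*(-1/8) + 0) = 600*(-15/8 + 0) = 600*(-15/8) = -1125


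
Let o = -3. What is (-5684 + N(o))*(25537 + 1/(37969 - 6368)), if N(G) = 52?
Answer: -4544994364416/31601 ≈ -1.4382e+8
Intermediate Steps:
(-5684 + N(o))*(25537 + 1/(37969 - 6368)) = (-5684 + 52)*(25537 + 1/(37969 - 6368)) = -5632*(25537 + 1/31601) = -5632*806994738/31601 = -4544994364416/31601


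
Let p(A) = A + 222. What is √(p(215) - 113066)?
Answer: I*√112629 ≈ 335.6*I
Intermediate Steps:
p(A) = 222 + A
√(p(215) - 113066) = √((222 + 215) - 113066) = √(437 - 113066) = √(-112629) = I*√112629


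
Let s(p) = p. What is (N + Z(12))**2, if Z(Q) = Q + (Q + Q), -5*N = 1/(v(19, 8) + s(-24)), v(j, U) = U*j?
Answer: 530795521/409600 ≈ 1295.9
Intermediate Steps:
N = -1/640 (N = -1/(5*(8*19 - 24)) = -1/(5*(152 - 24)) = -1/5/128 = -1/5*1/128 = -1/640 ≈ -0.0015625)
Z(Q) = 3*Q (Z(Q) = Q + 2*Q = 3*Q)
(N + Z(12))**2 = (-1/640 + 3*12)**2 = (-1/640 + 36)**2 = (23039/640)**2 = 530795521/409600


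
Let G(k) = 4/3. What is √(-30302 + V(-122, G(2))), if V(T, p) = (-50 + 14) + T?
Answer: 2*I*√7615 ≈ 174.53*I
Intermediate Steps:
G(k) = 4/3 (G(k) = 4*(⅓) = 4/3)
V(T, p) = -36 + T
√(-30302 + V(-122, G(2))) = √(-30302 + (-36 - 122)) = √(-30302 - 158) = √(-30460) = 2*I*√7615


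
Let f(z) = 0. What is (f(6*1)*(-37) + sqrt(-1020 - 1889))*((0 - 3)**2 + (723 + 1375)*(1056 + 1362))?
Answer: 5072973*I*sqrt(2909) ≈ 2.7361e+8*I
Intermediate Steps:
(f(6*1)*(-37) + sqrt(-1020 - 1889))*((0 - 3)**2 + (723 + 1375)*(1056 + 1362)) = (0*(-37) + sqrt(-1020 - 1889))*((0 - 3)**2 + (723 + 1375)*(1056 + 1362)) = (0 + sqrt(-2909))*((-3)**2 + 2098*2418) = (0 + I*sqrt(2909))*(9 + 5072964) = (I*sqrt(2909))*5072973 = 5072973*I*sqrt(2909)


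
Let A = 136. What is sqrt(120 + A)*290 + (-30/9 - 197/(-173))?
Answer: 2407021/519 ≈ 4637.8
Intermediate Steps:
sqrt(120 + A)*290 + (-30/9 - 197/(-173)) = sqrt(120 + 136)*290 + (-30/9 - 197/(-173)) = sqrt(256)*290 + (-30*1/9 - 197*(-1/173)) = 16*290 + (-10/3 + 197/173) = 4640 - 1139/519 = 2407021/519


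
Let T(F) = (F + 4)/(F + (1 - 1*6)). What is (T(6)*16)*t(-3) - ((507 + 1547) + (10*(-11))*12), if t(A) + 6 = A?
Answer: -2174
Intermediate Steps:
t(A) = -6 + A
T(F) = (4 + F)/(-5 + F) (T(F) = (4 + F)/(F + (1 - 6)) = (4 + F)/(F - 5) = (4 + F)/(-5 + F))
(T(6)*16)*t(-3) - ((507 + 1547) + (10*(-11))*12) = (((4 + 6)/(-5 + 6))*16)*(-6 - 3) - ((507 + 1547) + (10*(-11))*12) = ((10/1)*16)*(-9) - (2054 - 110*12) = ((1*10)*16)*(-9) - (2054 - 1320) = (10*16)*(-9) - 1*734 = 160*(-9) - 734 = -1440 - 734 = -2174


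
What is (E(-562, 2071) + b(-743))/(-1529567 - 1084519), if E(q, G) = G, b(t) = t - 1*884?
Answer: -74/435681 ≈ -0.00016985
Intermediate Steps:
b(t) = -884 + t (b(t) = t - 884 = -884 + t)
(E(-562, 2071) + b(-743))/(-1529567 - 1084519) = (2071 + (-884 - 743))/(-1529567 - 1084519) = (2071 - 1627)/(-2614086) = 444*(-1/2614086) = -74/435681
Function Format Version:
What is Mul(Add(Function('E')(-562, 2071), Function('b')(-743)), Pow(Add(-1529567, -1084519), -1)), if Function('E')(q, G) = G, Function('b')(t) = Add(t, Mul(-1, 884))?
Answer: Rational(-74, 435681) ≈ -0.00016985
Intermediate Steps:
Function('b')(t) = Add(-884, t) (Function('b')(t) = Add(t, -884) = Add(-884, t))
Mul(Add(Function('E')(-562, 2071), Function('b')(-743)), Pow(Add(-1529567, -1084519), -1)) = Mul(Add(2071, Add(-884, -743)), Pow(Add(-1529567, -1084519), -1)) = Mul(Add(2071, -1627), Pow(-2614086, -1)) = Mul(444, Rational(-1, 2614086)) = Rational(-74, 435681)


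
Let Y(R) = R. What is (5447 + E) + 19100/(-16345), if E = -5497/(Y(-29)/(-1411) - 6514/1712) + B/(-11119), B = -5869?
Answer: 1146183635961625766/166139597722833 ≈ 6898.9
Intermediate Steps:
E = 73849920496495/50822758557 (E = -5497/(-29/(-1411) - 6514/1712) - 5869/(-11119) = -5497/(-29*(-1/1411) - 6514*1/1712) - 5869*(-1/11119) = -5497/(29/1411 - 3257/856) + 5869/11119 = -5497/(-4570803/1207816) + 5869/11119 = -5497*(-1207816/4570803) + 5869/11119 = 6639364552/4570803 + 5869/11119 = 73849920496495/50822758557 ≈ 1453.1)
(5447 + E) + 19100/(-16345) = (5447 + 73849920496495/50822758557) + 19100/(-16345) = 350681486356474/50822758557 + 19100*(-1/16345) = 350681486356474/50822758557 - 3820/3269 = 1146183635961625766/166139597722833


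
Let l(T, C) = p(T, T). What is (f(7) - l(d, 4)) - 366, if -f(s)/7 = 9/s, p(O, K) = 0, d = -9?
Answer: -375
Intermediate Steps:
l(T, C) = 0
f(s) = -63/s
(f(7) - l(d, 4)) - 366 = (-63/7 - 1*0) - 366 = (-63*1/7 + 0) - 366 = (-9 + 0) - 366 = -9 - 366 = -375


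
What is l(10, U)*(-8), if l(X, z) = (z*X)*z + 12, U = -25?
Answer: -50096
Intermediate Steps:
l(X, z) = 12 + X*z² (l(X, z) = (X*z)*z + 12 = X*z² + 12 = 12 + X*z²)
l(10, U)*(-8) = (12 + 10*(-25)²)*(-8) = (12 + 10*625)*(-8) = (12 + 6250)*(-8) = 6262*(-8) = -50096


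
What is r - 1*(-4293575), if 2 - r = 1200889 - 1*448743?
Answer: 3541431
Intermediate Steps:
r = -752144 (r = 2 - (1200889 - 1*448743) = 2 - (1200889 - 448743) = 2 - 1*752146 = 2 - 752146 = -752144)
r - 1*(-4293575) = -752144 - 1*(-4293575) = -752144 + 4293575 = 3541431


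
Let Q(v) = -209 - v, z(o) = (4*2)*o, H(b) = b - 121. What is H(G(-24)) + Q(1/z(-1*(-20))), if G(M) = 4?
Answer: -52161/160 ≈ -326.01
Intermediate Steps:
H(b) = -121 + b
z(o) = 8*o
H(G(-24)) + Q(1/z(-1*(-20))) = (-121 + 4) + (-209 - 1/(8*(-1*(-20)))) = -117 + (-209 - 1/(8*20)) = -117 + (-209 - 1/160) = -117 - 33441/160 = -52161/160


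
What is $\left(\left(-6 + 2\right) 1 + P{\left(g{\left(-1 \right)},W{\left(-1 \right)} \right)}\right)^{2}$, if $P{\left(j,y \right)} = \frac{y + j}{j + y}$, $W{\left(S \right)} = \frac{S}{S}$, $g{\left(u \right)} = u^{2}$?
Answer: $9$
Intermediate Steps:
$W{\left(S \right)} = 1$
$P{\left(j,y \right)} = 1$ ($P{\left(j,y \right)} = \frac{j + y}{j + y} = 1$)
$\left(\left(-6 + 2\right) 1 + P{\left(g{\left(-1 \right)},W{\left(-1 \right)} \right)}\right)^{2} = \left(\left(-6 + 2\right) 1 + 1\right)^{2} = \left(\left(-4\right) 1 + 1\right)^{2} = \left(-4 + 1\right)^{2} = \left(-3\right)^{2} = 9$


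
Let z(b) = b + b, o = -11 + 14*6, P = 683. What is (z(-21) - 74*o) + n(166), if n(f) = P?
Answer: -4761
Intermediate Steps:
o = 73 (o = -11 + 84 = 73)
n(f) = 683
z(b) = 2*b
(z(-21) - 74*o) + n(166) = (2*(-21) - 74*73) + 683 = (-42 - 5402) + 683 = -5444 + 683 = -4761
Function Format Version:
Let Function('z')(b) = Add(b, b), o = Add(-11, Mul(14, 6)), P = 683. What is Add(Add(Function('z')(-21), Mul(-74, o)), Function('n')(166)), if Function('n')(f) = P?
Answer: -4761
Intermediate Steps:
o = 73 (o = Add(-11, 84) = 73)
Function('n')(f) = 683
Function('z')(b) = Mul(2, b)
Add(Add(Function('z')(-21), Mul(-74, o)), Function('n')(166)) = Add(Add(Mul(2, -21), Mul(-74, 73)), 683) = Add(Add(-42, -5402), 683) = Add(-5444, 683) = -4761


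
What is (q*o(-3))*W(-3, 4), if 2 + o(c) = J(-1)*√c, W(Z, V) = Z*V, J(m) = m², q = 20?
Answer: 480 - 240*I*√3 ≈ 480.0 - 415.69*I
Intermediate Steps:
W(Z, V) = V*Z
o(c) = -2 + √c (o(c) = -2 + (-1)²*√c = -2 + 1*√c = -2 + √c)
(q*o(-3))*W(-3, 4) = (20*(-2 + √(-3)))*(4*(-3)) = (20*(-2 + I*√3))*(-12) = (-40 + 20*I*√3)*(-12) = 480 - 240*I*√3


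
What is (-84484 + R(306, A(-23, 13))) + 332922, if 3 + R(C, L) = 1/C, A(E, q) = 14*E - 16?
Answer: 76021111/306 ≈ 2.4844e+5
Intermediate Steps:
A(E, q) = -16 + 14*E
R(C, L) = -3 + 1/C
(-84484 + R(306, A(-23, 13))) + 332922 = (-84484 + (-3 + 1/306)) + 332922 = (-84484 - 917/306) + 332922 = -25853021/306 + 332922 = 76021111/306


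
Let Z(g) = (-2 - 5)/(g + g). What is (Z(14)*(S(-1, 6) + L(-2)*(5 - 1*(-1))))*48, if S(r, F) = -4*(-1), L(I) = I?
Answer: 96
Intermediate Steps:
Z(g) = -7/(2*g) (Z(g) = -7*1/(2*g) = -7/(2*g))
S(r, F) = 4
(Z(14)*(S(-1, 6) + L(-2)*(5 - 1*(-1))))*48 = ((-7/2/14)*(4 - 2*(5 - 1*(-1))))*48 = ((-7/2*1/14)*(4 - 2*(5 + 1)))*48 = -(4 - 2*6)/4*48 = -(4 - 12)/4*48 = -¼*(-8)*48 = 2*48 = 96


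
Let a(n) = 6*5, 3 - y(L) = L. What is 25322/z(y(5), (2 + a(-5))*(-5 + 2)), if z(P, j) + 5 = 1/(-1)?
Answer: -12661/3 ≈ -4220.3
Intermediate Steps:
y(L) = 3 - L
a(n) = 30
z(P, j) = -6 (z(P, j) = -5 + 1/(-1) = -5 - 1 = -6)
25322/z(y(5), (2 + a(-5))*(-5 + 2)) = 25322/(-6) = -1/6*25322 = -12661/3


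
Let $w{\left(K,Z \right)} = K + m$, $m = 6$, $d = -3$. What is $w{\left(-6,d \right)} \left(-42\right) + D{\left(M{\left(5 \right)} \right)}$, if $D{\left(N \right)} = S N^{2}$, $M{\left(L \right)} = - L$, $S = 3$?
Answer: $75$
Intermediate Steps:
$D{\left(N \right)} = 3 N^{2}$
$w{\left(K,Z \right)} = 6 + K$ ($w{\left(K,Z \right)} = K + 6 = 6 + K$)
$w{\left(-6,d \right)} \left(-42\right) + D{\left(M{\left(5 \right)} \right)} = \left(6 - 6\right) \left(-42\right) + 3 \left(\left(-1\right) 5\right)^{2} = 0 \left(-42\right) + 3 \left(-5\right)^{2} = 0 + 3 \cdot 25 = 0 + 75 = 75$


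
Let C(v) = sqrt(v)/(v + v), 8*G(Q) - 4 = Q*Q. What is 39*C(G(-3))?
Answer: 3*sqrt(26) ≈ 15.297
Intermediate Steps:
G(Q) = 1/2 + Q**2/8 (G(Q) = 1/2 + (Q*Q)/8 = 1/2 + Q**2/8)
C(v) = 1/(2*sqrt(v)) (C(v) = sqrt(v)/((2*v)) = (1/(2*v))*sqrt(v) = 1/(2*sqrt(v)))
39*C(G(-3)) = 39*(1/(2*sqrt(1/2 + (1/8)*(-3)**2))) = 39*(1/(2*sqrt(1/2 + (1/8)*9))) = 39*(1/(2*sqrt(1/2 + 9/8))) = 39*(1/(2*sqrt(13/8))) = 39*((2*sqrt(26)/13)/2) = 39*(sqrt(26)/13) = 3*sqrt(26)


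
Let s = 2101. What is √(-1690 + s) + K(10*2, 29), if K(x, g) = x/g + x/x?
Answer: 49/29 + √411 ≈ 21.963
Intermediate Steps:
K(x, g) = 1 + x/g (K(x, g) = x/g + 1 = 1 + x/g)
√(-1690 + s) + K(10*2, 29) = √(-1690 + 2101) + (29 + 10*2)/29 = √411 + (29 + 20)/29 = √411 + (1/29)*49 = √411 + 49/29 = 49/29 + √411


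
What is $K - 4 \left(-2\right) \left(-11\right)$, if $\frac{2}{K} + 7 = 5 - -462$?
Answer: $- \frac{20239}{230} \approx -87.996$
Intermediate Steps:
$K = \frac{1}{230}$ ($K = \frac{2}{-7 + \left(5 - -462\right)} = \frac{2}{-7 + \left(5 + 462\right)} = \frac{2}{-7 + 467} = \frac{2}{460} = 2 \cdot \frac{1}{460} = \frac{1}{230} \approx 0.0043478$)
$K - 4 \left(-2\right) \left(-11\right) = \frac{1}{230} - 4 \left(-2\right) \left(-11\right) = \frac{1}{230} - \left(-8\right) \left(-11\right) = \frac{1}{230} - 88 = - \frac{20239}{230}$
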